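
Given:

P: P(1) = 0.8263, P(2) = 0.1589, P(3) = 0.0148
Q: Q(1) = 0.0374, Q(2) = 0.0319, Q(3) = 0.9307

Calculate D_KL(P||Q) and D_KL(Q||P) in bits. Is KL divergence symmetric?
D_KL(P||Q) = 3.9696 bits, D_KL(Q||P) = 5.3197 bits. No, KL divergence is not symmetric.

D_KL(P||Q) = Σ P(x) log₂(P(x)/Q(x))

Computing term by term:
  P(1)·log₂(P(1)/Q(1)) = 0.8263·log₂(0.8263/0.0374) = 3.68989
  P(2)·log₂(P(2)/Q(2)) = 0.1589·log₂(0.1589/0.0319) = 0.36809
  P(3)·log₂(P(3)/Q(3)) = 0.0148·log₂(0.0148/0.9307) = -0.08842

D_KL(P||Q) = 3.68989 + 0.36809 - 0.08842 = 3.96956 ≈ 3.9696 bits

D_KL(Q||P) = Σ Q(x) log₂(Q(x)/P(x))

Computing term by term:
  Q(1)·log₂(Q(1)/P(1)) = 0.0374·log₂(0.0374/0.8263) = -0.16701
  Q(2)·log₂(Q(2)/P(2)) = 0.0319·log₂(0.0319/0.1589) = -0.07390
  Q(3)·log₂(Q(3)/P(3)) = 0.9307·log₂(0.9307/0.0148) = 5.56060

D_KL(Q||P) = -0.16701 - 0.07390 + 5.56060 = 5.31969 ≈ 5.3197 bits

These are NOT equal (difference: 1.3501 bits). KL divergence is asymmetric: D_KL(P||Q) ≠ D_KL(Q||P) in general.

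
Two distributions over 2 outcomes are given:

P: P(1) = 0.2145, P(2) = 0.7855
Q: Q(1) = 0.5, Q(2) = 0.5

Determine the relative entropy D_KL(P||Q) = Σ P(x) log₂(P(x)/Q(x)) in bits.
0.2500 bits

D_KL(P||Q) = Σ P(x) log₂(P(x)/Q(x))

Computing term by term:
  P(1)·log₂(P(1)/Q(1)) = 0.2145·log₂(0.2145/0.5) = -0.26189
  P(2)·log₂(P(2)/Q(2)) = 0.7855·log₂(0.7855/0.5) = 0.51190

D_KL(P||Q) = -0.26189 + 0.51190 = 0.25001 ≈ 0.2500 bits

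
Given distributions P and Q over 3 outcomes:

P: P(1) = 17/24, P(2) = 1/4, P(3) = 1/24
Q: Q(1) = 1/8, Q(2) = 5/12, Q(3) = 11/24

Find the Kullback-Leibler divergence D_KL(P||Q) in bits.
1.4442 bits

D_KL(P||Q) = Σ P(x) log₂(P(x)/Q(x))

Computing term by term:
  P(1)·log₂(P(1)/Q(1)) = (17/24)·log₂((17/24)/(1/8)) = 1.77260
  P(2)·log₂(P(2)/Q(2)) = (1/4)·log₂((1/4)/(5/12)) = -0.18424
  P(3)·log₂(P(3)/Q(3)) = (1/24)·log₂((1/24)/(11/24)) = -0.14414

D_KL(P||Q) = 1.77260 - 0.18424 - 0.14414 = 1.44422 ≈ 1.4442 bits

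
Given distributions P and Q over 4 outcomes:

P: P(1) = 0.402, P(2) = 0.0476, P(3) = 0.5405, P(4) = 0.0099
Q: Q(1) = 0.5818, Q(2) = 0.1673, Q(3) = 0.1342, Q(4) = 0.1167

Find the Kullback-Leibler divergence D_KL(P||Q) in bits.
0.7504 bits

D_KL(P||Q) = Σ P(x) log₂(P(x)/Q(x))

Computing term by term:
  P(1)·log₂(P(1)/Q(1)) = 0.402·log₂(0.402/0.5818) = -0.21440
  P(2)·log₂(P(2)/Q(2)) = 0.0476·log₂(0.0476/0.1673) = -0.08632
  P(3)·log₂(P(3)/Q(3)) = 0.5405·log₂(0.5405/0.1342) = 1.08636
  P(4)·log₂(P(4)/Q(4)) = 0.0099·log₂(0.0099/0.1167) = -0.03524

D_KL(P||Q) = -0.21440 - 0.08632 + 1.08636 - 0.03524 = 0.75040 ≈ 0.7504 bits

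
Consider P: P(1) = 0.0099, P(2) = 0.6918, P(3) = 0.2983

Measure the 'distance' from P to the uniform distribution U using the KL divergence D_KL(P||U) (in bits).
0.6307 bits

U(i) = 1/3 for all i

D_KL(P||U) = Σ P(x) log₂(P(x) / (1/3))
           = Σ P(x) log₂(P(x)) + log₂(3)
           = log₂(3) - H(P)

H(P) = -Σ P(x) log₂(P(x)):
  -P(1)·log₂(P(1)) = -(0.0099)·log₂(0.0099) = 0.06592
  -P(2)·log₂(P(2)) = -(0.6918)·log₂(0.6918) = 0.36774
  -P(3)·log₂(P(3)) = -(0.2983)·log₂(0.2983) = 0.52058
H(P) = 0.06592 + 0.36774 + 0.52058 = 0.95424 bits

log₂(3) = 1.58496 bits

D_KL(P||U) = 1.58496 - 0.95424 = 0.63072 ≈ 0.6307 bits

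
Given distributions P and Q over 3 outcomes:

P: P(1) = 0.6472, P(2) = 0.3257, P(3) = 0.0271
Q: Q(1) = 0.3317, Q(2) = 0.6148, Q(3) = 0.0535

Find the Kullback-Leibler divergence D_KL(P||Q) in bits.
0.2990 bits

D_KL(P||Q) = Σ P(x) log₂(P(x)/Q(x))

Computing term by term:
  P(1)·log₂(P(1)/Q(1)) = 0.6472·log₂(0.6472/0.3317) = 0.62412
  P(2)·log₂(P(2)/Q(2)) = 0.3257·log₂(0.3257/0.6148) = -0.29853
  P(3)·log₂(P(3)/Q(3)) = 0.0271·log₂(0.0271/0.0535) = -0.02659

D_KL(P||Q) = 0.62412 - 0.29853 - 0.02659 = 0.29900 ≈ 0.2990 bits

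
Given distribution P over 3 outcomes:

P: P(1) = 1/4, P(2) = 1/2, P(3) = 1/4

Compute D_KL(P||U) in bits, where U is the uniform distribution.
0.0850 bits

U(i) = 1/3 for all i

D_KL(P||U) = Σ P(x) log₂(P(x) / (1/3))
           = Σ P(x) log₂(P(x)) + log₂(3)
           = log₂(3) - H(P)

H(P) = -Σ P(x) log₂(P(x)):
  -P(1)·log₂(P(1)) = -(1/4)·log₂(1/4) = 0.50000
  -P(2)·log₂(P(2)) = -(1/2)·log₂(1/2) = 0.50000
  -P(3)·log₂(P(3)) = -(1/4)·log₂(1/4) = 0.50000
H(P) = 0.50000 + 0.50000 + 0.50000 = 1.50000 bits

log₂(3) = 1.58496 bits

D_KL(P||U) = 1.58496 - 1.50000 = 0.08496 ≈ 0.0850 bits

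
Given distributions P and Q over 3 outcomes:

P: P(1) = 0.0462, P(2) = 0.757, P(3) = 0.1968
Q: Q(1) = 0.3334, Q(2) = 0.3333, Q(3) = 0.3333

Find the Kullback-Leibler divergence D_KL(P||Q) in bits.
0.6146 bits

D_KL(P||Q) = Σ P(x) log₂(P(x)/Q(x))

Computing term by term:
  P(1)·log₂(P(1)/Q(1)) = 0.0462·log₂(0.0462/0.3334) = -0.13173
  P(2)·log₂(P(2)/Q(2)) = 0.757·log₂(0.757/0.3333) = 0.89589
  P(3)·log₂(P(3)/Q(3)) = 0.1968·log₂(0.1968/0.3333) = -0.14959

D_KL(P||Q) = -0.13173 + 0.89589 - 0.14959 = 0.61457 ≈ 0.6146 bits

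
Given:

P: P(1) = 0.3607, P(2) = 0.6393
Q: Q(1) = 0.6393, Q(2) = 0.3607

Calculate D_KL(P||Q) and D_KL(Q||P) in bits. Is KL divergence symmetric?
D_KL(P||Q) = 0.2300 bits, D_KL(Q||P) = 0.2300 bits. The two values coincide for this particular pair, but no — KL divergence is not symmetric in general.

D_KL(P||Q) = Σ P(x) log₂(P(x)/Q(x))

Computing term by term:
  P(1)·log₂(P(1)/Q(1)) = 0.3607·log₂(0.3607/0.6393) = -0.29783
  P(2)·log₂(P(2)/Q(2)) = 0.6393·log₂(0.6393/0.3607) = 0.52787

D_KL(P||Q) = -0.29783 + 0.52787 = 0.23004 ≈ 0.2300 bits

D_KL(Q||P) = Σ Q(x) log₂(Q(x)/P(x))

Computing term by term:
  Q(1)·log₂(Q(1)/P(1)) = 0.6393·log₂(0.6393/0.3607) = 0.52787
  Q(2)·log₂(Q(2)/P(2)) = 0.3607·log₂(0.3607/0.6393) = -0.29783

D_KL(Q||P) = 0.52787 - 0.29783 = 0.23004 ≈ 0.2300 bits

These ARE equal here. Q is P with outcomes relabeled (Q(1) = P(2), Q(2) = P(1)) by a relabeling that is its own inverse, so the two sums contain exactly the same terms in a different order. This is a special case — KL divergence is not symmetric in general: D_KL(P||Q) ≠ D_KL(Q||P) for most P, Q.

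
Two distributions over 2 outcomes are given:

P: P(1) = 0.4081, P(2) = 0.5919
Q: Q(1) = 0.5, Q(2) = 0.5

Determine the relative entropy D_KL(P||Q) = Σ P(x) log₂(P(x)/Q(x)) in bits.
0.0245 bits

D_KL(P||Q) = Σ P(x) log₂(P(x)/Q(x))

Computing term by term:
  P(1)·log₂(P(1)/Q(1)) = 0.4081·log₂(0.4081/0.5) = -0.11958
  P(2)·log₂(P(2)/Q(2)) = 0.5919·log₂(0.5919/0.5) = 0.14408

D_KL(P||Q) = -0.11958 + 0.14408 = 0.02450 ≈ 0.0245 bits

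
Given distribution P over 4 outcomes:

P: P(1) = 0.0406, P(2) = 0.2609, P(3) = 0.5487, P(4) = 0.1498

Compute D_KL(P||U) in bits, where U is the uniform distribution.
0.4212 bits

U(i) = 1/4 for all i

D_KL(P||U) = Σ P(x) log₂(P(x) / (1/4))
           = Σ P(x) log₂(P(x)) + log₂(4)
           = log₂(4) - H(P)

H(P) = -Σ P(x) log₂(P(x)):
  -P(1)·log₂(P(1)) = -(0.0406)·log₂(0.0406) = 0.18767
  -P(2)·log₂(P(2)) = -(0.2609)·log₂(0.2609) = 0.50574
  -P(3)·log₂(P(3)) = -(0.5487)·log₂(0.5487) = 0.47513
  -P(4)·log₂(P(4)) = -(0.1498)·log₂(0.1498) = 0.41029
H(P) = 0.18767 + 0.50574 + 0.47513 + 0.41029 = 1.57883 bits

log₂(4) = 2.00000 bits

D_KL(P||U) = 2.00000 - 1.57883 = 0.42117 ≈ 0.4212 bits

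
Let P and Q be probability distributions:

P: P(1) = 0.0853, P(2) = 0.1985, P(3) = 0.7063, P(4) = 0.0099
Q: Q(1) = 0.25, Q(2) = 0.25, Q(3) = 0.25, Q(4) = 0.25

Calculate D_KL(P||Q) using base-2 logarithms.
0.8138 bits

D_KL(P||Q) = Σ P(x) log₂(P(x)/Q(x))

Computing term by term:
  P(1)·log₂(P(1)/Q(1)) = 0.0853·log₂(0.0853/0.25) = -0.13233
  P(2)·log₂(P(2)/Q(2)) = 0.1985·log₂(0.1985/0.25) = -0.06606
  P(3)·log₂(P(3)/Q(3)) = 0.7063·log₂(0.7063/0.25) = 1.05829
  P(4)·log₂(P(4)/Q(4)) = 0.0099·log₂(0.0099/0.25) = -0.04612

D_KL(P||Q) = -0.13233 - 0.06606 + 1.05829 - 0.04612 = 0.81378 ≈ 0.8138 bits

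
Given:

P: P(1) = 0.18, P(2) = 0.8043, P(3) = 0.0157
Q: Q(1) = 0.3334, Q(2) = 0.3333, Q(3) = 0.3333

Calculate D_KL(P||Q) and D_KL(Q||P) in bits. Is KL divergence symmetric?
D_KL(P||Q) = 0.7929 bits, D_KL(Q||P) = 1.3421 bits. No, KL divergence is not symmetric.

D_KL(P||Q) = Σ P(x) log₂(P(x)/Q(x))

Computing term by term:
  P(1)·log₂(P(1)/Q(1)) = 0.18·log₂(0.18/0.3334) = -0.16007
  P(2)·log₂(P(2)/Q(2)) = 0.8043·log₂(0.8043/0.3333) = 1.02219
  P(3)·log₂(P(3)/Q(3)) = 0.0157·log₂(0.0157/0.3333) = -0.06921

D_KL(P||Q) = -0.16007 + 1.02219 - 0.06921 = 0.79291 ≈ 0.7929 bits

D_KL(Q||P) = Σ Q(x) log₂(Q(x)/P(x))

Computing term by term:
  Q(1)·log₂(Q(1)/P(1)) = 0.3334·log₂(0.3334/0.18) = 0.29648
  Q(2)·log₂(Q(2)/P(2)) = 0.3333·log₂(0.3333/0.8043) = -0.42360
  Q(3)·log₂(Q(3)/P(3)) = 0.3333·log₂(0.3333/0.0157) = 1.46918

D_KL(Q||P) = 0.29648 - 0.42360 + 1.46918 = 1.34206 ≈ 1.3421 bits

These are NOT equal (difference: 0.5492 bits). KL divergence is asymmetric: D_KL(P||Q) ≠ D_KL(Q||P) in general.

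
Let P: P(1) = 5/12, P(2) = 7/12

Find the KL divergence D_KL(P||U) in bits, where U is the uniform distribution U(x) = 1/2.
0.0201 bits

U(i) = 1/2 for all i

D_KL(P||U) = Σ P(x) log₂(P(x) / (1/2))
           = Σ P(x) log₂(P(x)) + log₂(2)
           = log₂(2) - H(P)

H(P) = -Σ P(x) log₂(P(x)):
  -P(1)·log₂(P(1)) = -(5/12)·log₂(5/12) = 0.52626
  -P(2)·log₂(P(2)) = -(7/12)·log₂(7/12) = 0.45360
H(P) = 0.52626 + 0.45360 = 0.97986 bits

log₂(2) = 1.00000 bits

D_KL(P||U) = 1.00000 - 0.97986 = 0.02014 ≈ 0.0201 bits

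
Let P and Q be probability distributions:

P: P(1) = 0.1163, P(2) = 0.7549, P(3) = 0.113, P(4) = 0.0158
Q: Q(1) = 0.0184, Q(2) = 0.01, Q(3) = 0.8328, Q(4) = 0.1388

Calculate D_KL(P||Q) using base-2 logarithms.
4.6434 bits

D_KL(P||Q) = Σ P(x) log₂(P(x)/Q(x))

Computing term by term:
  P(1)·log₂(P(1)/Q(1)) = 0.1163·log₂(0.1163/0.0184) = 0.30937
  P(2)·log₂(P(2)/Q(2)) = 0.7549·log₂(0.7549/0.01) = 4.70923
  P(3)·log₂(P(3)/Q(3)) = 0.113·log₂(0.113/0.8328) = -0.32563
  P(4)·log₂(P(4)/Q(4)) = 0.0158·log₂(0.0158/0.1388) = -0.04953

D_KL(P||Q) = 0.30937 + 4.70923 - 0.32563 - 0.04953 = 4.64344 ≈ 4.6434 bits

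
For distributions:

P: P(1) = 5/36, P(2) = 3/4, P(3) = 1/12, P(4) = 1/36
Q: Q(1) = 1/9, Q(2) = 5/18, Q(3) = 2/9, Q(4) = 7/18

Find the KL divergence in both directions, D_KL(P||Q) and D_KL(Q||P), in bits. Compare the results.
D_KL(P||Q) = 0.8958 bits, D_KL(Q||P) = 1.3613 bits. D_KL(Q||P) is larger than D_KL(P||Q) by 0.4655 bits; the two directions differ.

D_KL(P||Q) = Σ P(x) log₂(P(x)/Q(x))

Computing term by term:
  P(1)·log₂(P(1)/Q(1)) = (5/36)·log₂((5/36)/(1/9)) = 0.04471
  P(2)·log₂(P(2)/Q(2)) = (3/4)·log₂((3/4)/(5/18)) = 1.07472
  P(3)·log₂(P(3)/Q(3)) = (1/12)·log₂((1/12)/(2/9)) = -0.11792
  P(4)·log₂(P(4)/Q(4)) = (1/36)·log₂((1/36)/(7/18)) = -0.10576

D_KL(P||Q) = 0.04471 + 1.07472 - 0.11792 - 0.10576 = 0.89575 ≈ 0.8958 bits

D_KL(Q||P) = Σ Q(x) log₂(Q(x)/P(x))

Computing term by term:
  Q(1)·log₂(Q(1)/P(1)) = (1/9)·log₂((1/9)/(5/36)) = -0.03577
  Q(2)·log₂(Q(2)/P(2)) = (5/18)·log₂((5/18)/(3/4)) = -0.39804
  Q(3)·log₂(Q(3)/P(3)) = (2/9)·log₂((2/9)/(1/12)) = 0.31445
  Q(4)·log₂(Q(4)/P(4)) = (7/18)·log₂((7/18)/(1/36)) = 1.48064

D_KL(Q||P) = -0.03577 - 0.39804 + 0.31445 + 1.48064 = 1.36128 ≈ 1.3613 bits

These are NOT equal (difference: 0.4655 bits). KL divergence is asymmetric: D_KL(P||Q) ≠ D_KL(Q||P) in general.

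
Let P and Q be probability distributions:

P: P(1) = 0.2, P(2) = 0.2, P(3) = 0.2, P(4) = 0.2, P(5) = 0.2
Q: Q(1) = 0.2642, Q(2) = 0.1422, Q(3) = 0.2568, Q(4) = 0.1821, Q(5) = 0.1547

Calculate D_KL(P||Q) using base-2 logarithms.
0.0471 bits

D_KL(P||Q) = Σ P(x) log₂(P(x)/Q(x))

Computing term by term:
  P(1)·log₂(P(1)/Q(1)) = 0.2·log₂(0.2/0.2642) = -0.08033
  P(2)·log₂(P(2)/Q(2)) = 0.2·log₂(0.2/0.1422) = 0.09842
  P(3)·log₂(P(3)/Q(3)) = 0.2·log₂(0.2/0.2568) = -0.07213
  P(4)·log₂(P(4)/Q(4)) = 0.2·log₂(0.2/0.1821) = 0.02705
  P(5)·log₂(P(5)/Q(5)) = 0.2·log₂(0.2/0.1547) = 0.07411

D_KL(P||Q) = -0.08033 + 0.09842 - 0.07213 + 0.02705 + 0.07411 = 0.04712 ≈ 0.0471 bits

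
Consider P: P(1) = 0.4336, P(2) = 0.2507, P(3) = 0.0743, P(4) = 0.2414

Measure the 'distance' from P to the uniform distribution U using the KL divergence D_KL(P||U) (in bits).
0.2032 bits

U(i) = 1/4 for all i

D_KL(P||U) = Σ P(x) log₂(P(x) / (1/4))
           = Σ P(x) log₂(P(x)) + log₂(4)
           = log₂(4) - H(P)

H(P) = -Σ P(x) log₂(P(x)):
  -P(1)·log₂(P(1)) = -(0.4336)·log₂(0.4336) = 0.52273
  -P(2)·log₂(P(2)) = -(0.2507)·log₂(0.2507) = 0.50039
  -P(3)·log₂(P(3)) = -(0.0743)·log₂(0.0743) = 0.27866
  -P(4)·log₂(P(4)) = -(0.2414)·log₂(0.2414) = 0.49499
H(P) = 0.52273 + 0.50039 + 0.27866 + 0.49499 = 1.79677 bits

log₂(4) = 2.00000 bits

D_KL(P||U) = 2.00000 - 1.79677 = 0.20323 ≈ 0.2032 bits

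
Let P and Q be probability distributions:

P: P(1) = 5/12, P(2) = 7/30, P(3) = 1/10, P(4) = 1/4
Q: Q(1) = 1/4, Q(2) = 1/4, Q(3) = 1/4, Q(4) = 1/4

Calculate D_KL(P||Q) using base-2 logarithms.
0.1517 bits

D_KL(P||Q) = Σ P(x) log₂(P(x)/Q(x))

Computing term by term:
  P(1)·log₂(P(1)/Q(1)) = (5/12)·log₂((5/12)/(1/4)) = 0.30707
  P(2)·log₂(P(2)/Q(2)) = (7/30)·log₂((7/30)/(1/4)) = -0.02322
  P(3)·log₂(P(3)/Q(3)) = (1/10)·log₂((1/10)/(1/4)) = -0.13219
  P(4)·log₂(P(4)/Q(4)) = (1/4)·log₂((1/4)/(1/4)) = 0.00000

D_KL(P||Q) = 0.30707 - 0.02322 - 0.13219 + 0.00000 = 0.15166 ≈ 0.1517 bits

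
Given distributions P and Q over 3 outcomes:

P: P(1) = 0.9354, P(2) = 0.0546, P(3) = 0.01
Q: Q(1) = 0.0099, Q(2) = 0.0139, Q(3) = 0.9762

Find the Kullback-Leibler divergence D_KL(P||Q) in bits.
6.1798 bits

D_KL(P||Q) = Σ P(x) log₂(P(x)/Q(x))

Computing term by term:
  P(1)·log₂(P(1)/Q(1)) = 0.9354·log₂(0.9354/0.0099) = 6.13811
  P(2)·log₂(P(2)/Q(2)) = 0.0546·log₂(0.0546/0.0139) = 0.10777
  P(3)·log₂(P(3)/Q(3)) = 0.01·log₂(0.01/0.9762) = -0.06609

D_KL(P||Q) = 6.13811 + 0.10777 - 0.06609 = 6.17979 ≈ 6.1798 bits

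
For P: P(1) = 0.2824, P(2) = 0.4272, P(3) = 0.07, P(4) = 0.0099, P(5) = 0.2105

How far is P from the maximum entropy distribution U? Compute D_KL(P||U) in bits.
0.4749 bits

U(i) = 1/5 for all i

D_KL(P||U) = Σ P(x) log₂(P(x) / (1/5))
           = Σ P(x) log₂(P(x)) + log₂(5)
           = log₂(5) - H(P)

H(P) = -Σ P(x) log₂(P(x)):
  -P(1)·log₂(P(1)) = -(0.2824)·log₂(0.2824) = 0.51515
  -P(2)·log₂(P(2)) = -(0.4272)·log₂(0.4272) = 0.52418
  -P(3)·log₂(P(3)) = -(0.07)·log₂(0.07) = 0.26856
  -P(4)·log₂(P(4)) = -(0.0099)·log₂(0.0099) = 0.06592
  -P(5)·log₂(P(5)) = -(0.2105)·log₂(0.2105) = 0.47323
H(P) = 0.51515 + 0.52418 + 0.26856 + 0.06592 + 0.47323 = 1.84704 bits

log₂(5) = 2.32193 bits

D_KL(P||U) = 2.32193 - 1.84704 = 0.47489 ≈ 0.4749 bits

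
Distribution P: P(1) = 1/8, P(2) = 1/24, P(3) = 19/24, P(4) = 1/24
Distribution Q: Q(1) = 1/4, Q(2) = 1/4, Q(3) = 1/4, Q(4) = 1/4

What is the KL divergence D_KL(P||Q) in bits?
0.9761 bits

D_KL(P||Q) = Σ P(x) log₂(P(x)/Q(x))

Computing term by term:
  P(1)·log₂(P(1)/Q(1)) = (1/8)·log₂((1/8)/(1/4)) = -0.12500
  P(2)·log₂(P(2)/Q(2)) = (1/24)·log₂((1/24)/(1/4)) = -0.10771
  P(3)·log₂(P(3)/Q(3)) = (19/24)·log₂((19/24)/(1/4)) = 1.31651
  P(4)·log₂(P(4)/Q(4)) = (1/24)·log₂((1/24)/(1/4)) = -0.10771

D_KL(P||Q) = -0.12500 - 0.10771 + 1.31651 - 0.10771 = 0.97609 ≈ 0.9761 bits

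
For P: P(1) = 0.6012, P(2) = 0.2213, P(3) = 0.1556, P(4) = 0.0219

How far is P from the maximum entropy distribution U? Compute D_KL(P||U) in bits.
0.5388 bits

U(i) = 1/4 for all i

D_KL(P||U) = Σ P(x) log₂(P(x) / (1/4))
           = Σ P(x) log₂(P(x)) + log₂(4)
           = log₂(4) - H(P)

H(P) = -Σ P(x) log₂(P(x)):
  -P(1)·log₂(P(1)) = -(0.6012)·log₂(0.6012) = 0.44133
  -P(2)·log₂(P(2)) = -(0.2213)·log₂(0.2213) = 0.48153
  -P(3)·log₂(P(3)) = -(0.1556)·log₂(0.1556) = 0.41764
  -P(4)·log₂(P(4)) = -(0.0219)·log₂(0.0219) = 0.12073
H(P) = 0.44133 + 0.48153 + 0.41764 + 0.12073 = 1.46123 bits

log₂(4) = 2.00000 bits

D_KL(P||U) = 2.00000 - 1.46123 = 0.53877 ≈ 0.5388 bits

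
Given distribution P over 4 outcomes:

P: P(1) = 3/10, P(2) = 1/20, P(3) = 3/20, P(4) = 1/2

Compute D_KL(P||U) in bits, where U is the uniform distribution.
0.3523 bits

U(i) = 1/4 for all i

D_KL(P||U) = Σ P(x) log₂(P(x) / (1/4))
           = Σ P(x) log₂(P(x)) + log₂(4)
           = log₂(4) - H(P)

H(P) = -Σ P(x) log₂(P(x)):
  -P(1)·log₂(P(1)) = -(3/10)·log₂(3/10) = 0.52109
  -P(2)·log₂(P(2)) = -(1/20)·log₂(1/20) = 0.21610
  -P(3)·log₂(P(3)) = -(3/20)·log₂(3/20) = 0.41054
  -P(4)·log₂(P(4)) = -(1/2)·log₂(1/2) = 0.50000
H(P) = 0.52109 + 0.21610 + 0.41054 + 0.50000 = 1.64773 bits

log₂(4) = 2.00000 bits

D_KL(P||U) = 2.00000 - 1.64773 = 0.35227 ≈ 0.3523 bits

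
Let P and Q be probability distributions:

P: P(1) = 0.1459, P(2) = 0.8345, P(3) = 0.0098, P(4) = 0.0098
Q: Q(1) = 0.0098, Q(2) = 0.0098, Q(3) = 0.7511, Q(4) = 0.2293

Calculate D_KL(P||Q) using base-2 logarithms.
5.8133 bits

D_KL(P||Q) = Σ P(x) log₂(P(x)/Q(x))

Computing term by term:
  P(1)·log₂(P(1)/Q(1)) = 0.1459·log₂(0.1459/0.0098) = 0.56843
  P(2)·log₂(P(2)/Q(2)) = 0.8345·log₂(0.8345/0.0098) = 5.35080
  P(3)·log₂(P(3)/Q(3)) = 0.0098·log₂(0.0098/0.7511) = -0.06135
  P(4)·log₂(P(4)/Q(4)) = 0.0098·log₂(0.0098/0.2293) = -0.04457

D_KL(P||Q) = 0.56843 + 5.35080 - 0.06135 - 0.04457 = 5.81331 ≈ 5.8133 bits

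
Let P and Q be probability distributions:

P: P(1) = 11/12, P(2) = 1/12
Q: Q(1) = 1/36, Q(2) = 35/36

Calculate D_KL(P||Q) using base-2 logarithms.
4.3287 bits

D_KL(P||Q) = Σ P(x) log₂(P(x)/Q(x))

Computing term by term:
  P(1)·log₂(P(1)/Q(1)) = (11/12)·log₂((11/12)/(1/36)) = 4.62403
  P(2)·log₂(P(2)/Q(2)) = (1/12)·log₂((1/12)/(35/36)) = -0.29536

D_KL(P||Q) = 4.62403 - 0.29536 = 4.32867 ≈ 4.3287 bits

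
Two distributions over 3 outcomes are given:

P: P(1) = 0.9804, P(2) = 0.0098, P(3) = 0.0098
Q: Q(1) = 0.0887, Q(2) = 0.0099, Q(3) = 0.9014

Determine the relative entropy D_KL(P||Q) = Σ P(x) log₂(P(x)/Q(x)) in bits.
3.3344 bits

D_KL(P||Q) = Σ P(x) log₂(P(x)/Q(x))

Computing term by term:
  P(1)·log₂(P(1)/Q(1)) = 0.9804·log₂(0.9804/0.0887) = 3.39842
  P(2)·log₂(P(2)/Q(2)) = 0.0098·log₂(0.0098/0.0099) = -0.00014
  P(3)·log₂(P(3)/Q(3)) = 0.0098·log₂(0.0098/0.9014) = -0.06393

D_KL(P||Q) = 3.39842 - 0.00014 - 0.06393 = 3.33435 ≈ 3.3344 bits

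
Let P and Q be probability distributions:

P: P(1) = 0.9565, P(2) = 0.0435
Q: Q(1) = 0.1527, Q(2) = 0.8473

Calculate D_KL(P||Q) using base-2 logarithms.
2.3456 bits

D_KL(P||Q) = Σ P(x) log₂(P(x)/Q(x))

Computing term by term:
  P(1)·log₂(P(1)/Q(1)) = 0.9565·log₂(0.9565/0.1527) = 2.53192
  P(2)·log₂(P(2)/Q(2)) = 0.0435·log₂(0.0435/0.8473) = -0.18634

D_KL(P||Q) = 2.53192 - 0.18634 = 2.34558 ≈ 2.3456 bits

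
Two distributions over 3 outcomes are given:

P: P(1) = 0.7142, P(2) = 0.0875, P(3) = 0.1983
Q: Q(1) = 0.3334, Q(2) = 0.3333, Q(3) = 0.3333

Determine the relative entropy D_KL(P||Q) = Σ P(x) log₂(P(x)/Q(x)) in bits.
0.4676 bits

D_KL(P||Q) = Σ P(x) log₂(P(x)/Q(x))

Computing term by term:
  P(1)·log₂(P(1)/Q(1)) = 0.7142·log₂(0.7142/0.3334) = 0.78496
  P(2)·log₂(P(2)/Q(2)) = 0.0875·log₂(0.0875/0.3333) = -0.16883
  P(3)·log₂(P(3)/Q(3)) = 0.1983·log₂(0.1983/0.3333) = -0.14855

D_KL(P||Q) = 0.78496 - 0.16883 - 0.14855 = 0.46758 ≈ 0.4676 bits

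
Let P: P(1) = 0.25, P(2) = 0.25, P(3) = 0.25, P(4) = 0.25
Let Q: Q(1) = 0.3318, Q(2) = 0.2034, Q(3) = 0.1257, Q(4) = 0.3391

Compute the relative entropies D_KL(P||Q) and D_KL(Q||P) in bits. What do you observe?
D_KL(P||Q) = 0.1103 bits, D_KL(Q||P) = 0.0994 bits. The two directions give different values (D_KL(P||Q) exceeds D_KL(Q||P) by 0.0109 bits): KL divergence is asymmetric.

D_KL(P||Q) = Σ P(x) log₂(P(x)/Q(x))

Computing term by term:
  P(1)·log₂(P(1)/Q(1)) = 0.25·log₂(0.25/0.3318) = -0.10210
  P(2)·log₂(P(2)/Q(2)) = 0.25·log₂(0.25/0.2034) = 0.07440
  P(3)·log₂(P(3)/Q(3)) = 0.25·log₂(0.25/0.1257) = 0.24799
  P(4)·log₂(P(4)/Q(4)) = 0.25·log₂(0.25/0.3391) = -0.10995

D_KL(P||Q) = -0.10210 + 0.07440 + 0.24799 - 0.10995 = 0.11034 ≈ 0.1103 bits

D_KL(Q||P) = Σ Q(x) log₂(Q(x)/P(x))

Computing term by term:
  Q(1)·log₂(Q(1)/P(1)) = 0.3318·log₂(0.3318/0.25) = 0.13550
  Q(2)·log₂(Q(2)/P(2)) = 0.2034·log₂(0.2034/0.25) = -0.06053
  Q(3)·log₂(Q(3)/P(3)) = 0.1257·log₂(0.1257/0.25) = -0.12469
  Q(4)·log₂(Q(4)/P(4)) = 0.3391·log₂(0.3391/0.25) = 0.14913

D_KL(Q||P) = 0.13550 - 0.06053 - 0.12469 + 0.14913 = 0.09941 ≈ 0.0994 bits

These are NOT equal (difference: 0.0109 bits). KL divergence is asymmetric: D_KL(P||Q) ≠ D_KL(Q||P) in general.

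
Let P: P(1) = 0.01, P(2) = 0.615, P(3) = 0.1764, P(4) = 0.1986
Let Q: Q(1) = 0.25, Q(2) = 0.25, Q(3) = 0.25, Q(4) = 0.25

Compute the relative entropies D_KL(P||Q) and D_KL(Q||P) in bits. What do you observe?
D_KL(P||Q) = 0.5975 bits, D_KL(Q||P) = 1.0451 bits. The two directions give different values (D_KL(Q||P) exceeds D_KL(P||Q) by 0.4476 bits): KL divergence is asymmetric.

D_KL(P||Q) = Σ P(x) log₂(P(x)/Q(x))

Computing term by term:
  P(1)·log₂(P(1)/Q(1)) = 0.01·log₂(0.01/0.25) = -0.04644
  P(2)·log₂(P(2)/Q(2)) = 0.615·log₂(0.615/0.25) = 0.79867
  P(3)·log₂(P(3)/Q(3)) = 0.1764·log₂(0.1764/0.25) = -0.08874
  P(4)·log₂(P(4)/Q(4)) = 0.1986·log₂(0.1986/0.25) = -0.06595

D_KL(P||Q) = -0.04644 + 0.79867 - 0.08874 - 0.06595 = 0.59754 ≈ 0.5975 bits

D_KL(Q||P) = Σ Q(x) log₂(Q(x)/P(x))

Computing term by term:
  Q(1)·log₂(Q(1)/P(1)) = 0.25·log₂(0.25/0.01) = 1.16096
  Q(2)·log₂(Q(2)/P(2)) = 0.25·log₂(0.25/0.615) = -0.32466
  Q(3)·log₂(Q(3)/P(3)) = 0.25·log₂(0.25/0.1764) = 0.12577
  Q(4)·log₂(Q(4)/P(4)) = 0.25·log₂(0.25/0.1986) = 0.08302

D_KL(Q||P) = 1.16096 - 0.32466 + 0.12577 + 0.08302 = 1.04509 ≈ 1.0451 bits

These are NOT equal (difference: 0.4476 bits). KL divergence is asymmetric: D_KL(P||Q) ≠ D_KL(Q||P) in general.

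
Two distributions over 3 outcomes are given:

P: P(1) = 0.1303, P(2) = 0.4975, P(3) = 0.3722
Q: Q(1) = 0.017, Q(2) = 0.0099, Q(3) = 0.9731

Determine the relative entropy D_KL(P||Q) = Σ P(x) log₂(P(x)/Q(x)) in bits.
2.6782 bits

D_KL(P||Q) = Σ P(x) log₂(P(x)/Q(x))

Computing term by term:
  P(1)·log₂(P(1)/Q(1)) = 0.1303·log₂(0.1303/0.017) = 0.38285
  P(2)·log₂(P(2)/Q(2)) = 0.4975·log₂(0.4975/0.0099) = 2.81143
  P(3)·log₂(P(3)/Q(3)) = 0.3722·log₂(0.3722/0.9731) = -0.51606

D_KL(P||Q) = 0.38285 + 2.81143 - 0.51606 = 2.67822 ≈ 2.6782 bits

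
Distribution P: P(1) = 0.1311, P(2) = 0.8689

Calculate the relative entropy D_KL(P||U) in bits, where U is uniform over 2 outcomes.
0.4396 bits

U(i) = 1/2 for all i

D_KL(P||U) = Σ P(x) log₂(P(x) / (1/2))
           = Σ P(x) log₂(P(x)) + log₂(2)
           = log₂(2) - H(P)

H(P) = -Σ P(x) log₂(P(x)):
  -P(1)·log₂(P(1)) = -(0.1311)·log₂(0.1311) = 0.38429
  -P(2)·log₂(P(2)) = -(0.8689)·log₂(0.8689) = 0.17616
H(P) = 0.38429 + 0.17616 = 0.56045 bits

log₂(2) = 1.00000 bits

D_KL(P||U) = 1.00000 - 0.56045 = 0.43955 ≈ 0.4396 bits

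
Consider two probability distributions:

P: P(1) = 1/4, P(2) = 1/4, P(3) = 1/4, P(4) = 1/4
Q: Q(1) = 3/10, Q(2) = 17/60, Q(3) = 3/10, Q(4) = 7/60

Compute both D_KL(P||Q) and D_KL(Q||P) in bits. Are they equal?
D_KL(P||Q) = 0.0982 bits, D_KL(Q||P) = 0.0807 bits. No, they are not equal.

D_KL(P||Q) = Σ P(x) log₂(P(x)/Q(x))

Computing term by term:
  P(1)·log₂(P(1)/Q(1)) = (1/4)·log₂((1/4)/(3/10)) = -0.06576
  P(2)·log₂(P(2)/Q(2)) = (1/4)·log₂((1/4)/(17/60)) = -0.04514
  P(3)·log₂(P(3)/Q(3)) = (1/4)·log₂((1/4)/(3/10)) = -0.06576
  P(4)·log₂(P(4)/Q(4)) = (1/4)·log₂((1/4)/(7/60)) = 0.27488

D_KL(P||Q) = -0.06576 - 0.04514 - 0.06576 + 0.27488 = 0.09822 ≈ 0.0982 bits

D_KL(Q||P) = Σ Q(x) log₂(Q(x)/P(x))

Computing term by term:
  Q(1)·log₂(Q(1)/P(1)) = (3/10)·log₂((3/10)/(1/4)) = 0.07891
  Q(2)·log₂(Q(2)/P(2)) = (17/60)·log₂((17/60)/(1/4)) = 0.05116
  Q(3)·log₂(Q(3)/P(3)) = (3/10)·log₂((3/10)/(1/4)) = 0.07891
  Q(4)·log₂(Q(4)/P(4)) = (7/60)·log₂((7/60)/(1/4)) = -0.12828

D_KL(Q||P) = 0.07891 + 0.05116 + 0.07891 - 0.12828 = 0.08070 ≈ 0.0807 bits

These are NOT equal (difference: 0.0175 bits). KL divergence is asymmetric: D_KL(P||Q) ≠ D_KL(Q||P) in general.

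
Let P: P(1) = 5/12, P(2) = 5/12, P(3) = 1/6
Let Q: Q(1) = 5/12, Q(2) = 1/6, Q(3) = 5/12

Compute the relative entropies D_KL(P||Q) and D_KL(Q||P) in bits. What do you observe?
D_KL(P||Q) = 0.3305 bits, D_KL(Q||P) = 0.3305 bits. The two directions give the same value here, because Q is a self-inverse relabeling of P; in general KL divergence is asymmetric.

D_KL(P||Q) = Σ P(x) log₂(P(x)/Q(x))

Computing term by term:
  P(1)·log₂(P(1)/Q(1)) = (5/12)·log₂((5/12)/(5/12)) = 0.00000
  P(2)·log₂(P(2)/Q(2)) = (5/12)·log₂((5/12)/(1/6)) = 0.55080
  P(3)·log₂(P(3)/Q(3)) = (1/6)·log₂((1/6)/(5/12)) = -0.22032

D_KL(P||Q) = 0.00000 + 0.55080 - 0.22032 = 0.33048 ≈ 0.3305 bits

D_KL(Q||P) = Σ Q(x) log₂(Q(x)/P(x))

Computing term by term:
  Q(1)·log₂(Q(1)/P(1)) = (5/12)·log₂((5/12)/(5/12)) = 0.00000
  Q(2)·log₂(Q(2)/P(2)) = (1/6)·log₂((1/6)/(5/12)) = -0.22032
  Q(3)·log₂(Q(3)/P(3)) = (5/12)·log₂((5/12)/(1/6)) = 0.55080

D_KL(Q||P) = 0.00000 - 0.22032 + 0.55080 = 0.33048 ≈ 0.3305 bits

These ARE equal here. Q is P with outcomes relabeled (Q(2) = P(3), Q(3) = P(2)) by a relabeling that is its own inverse, so the two sums contain exactly the same terms in a different order. This is a special case — KL divergence is not symmetric in general: D_KL(P||Q) ≠ D_KL(Q||P) for most P, Q.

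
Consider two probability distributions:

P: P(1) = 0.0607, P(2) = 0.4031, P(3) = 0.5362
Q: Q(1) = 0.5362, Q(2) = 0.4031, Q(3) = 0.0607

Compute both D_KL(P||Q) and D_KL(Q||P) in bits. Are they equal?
D_KL(P||Q) = 1.4945 bits, D_KL(Q||P) = 1.4945 bits. Yes, in this case they are equal (although KL divergence is not symmetric in general).

D_KL(P||Q) = Σ P(x) log₂(P(x)/Q(x))

Computing term by term:
  P(1)·log₂(P(1)/Q(1)) = 0.0607·log₂(0.0607/0.5362) = -0.19078
  P(2)·log₂(P(2)/Q(2)) = 0.4031·log₂(0.4031/0.4031) = 0.00000
  P(3)·log₂(P(3)/Q(3)) = 0.5362·log₂(0.5362/0.0607) = 1.68528

D_KL(P||Q) = -0.19078 + 0.00000 + 1.68528 = 1.49450 ≈ 1.4945 bits

D_KL(Q||P) = Σ Q(x) log₂(Q(x)/P(x))

Computing term by term:
  Q(1)·log₂(Q(1)/P(1)) = 0.5362·log₂(0.5362/0.0607) = 1.68528
  Q(2)·log₂(Q(2)/P(2)) = 0.4031·log₂(0.4031/0.4031) = 0.00000
  Q(3)·log₂(Q(3)/P(3)) = 0.0607·log₂(0.0607/0.5362) = -0.19078

D_KL(Q||P) = 1.68528 + 0.00000 - 0.19078 = 1.49450 ≈ 1.4945 bits

These ARE equal here. Q is P with outcomes relabeled (Q(1) = P(3), Q(3) = P(1)) by a relabeling that is its own inverse, so the two sums contain exactly the same terms in a different order. This is a special case — KL divergence is not symmetric in general: D_KL(P||Q) ≠ D_KL(Q||P) for most P, Q.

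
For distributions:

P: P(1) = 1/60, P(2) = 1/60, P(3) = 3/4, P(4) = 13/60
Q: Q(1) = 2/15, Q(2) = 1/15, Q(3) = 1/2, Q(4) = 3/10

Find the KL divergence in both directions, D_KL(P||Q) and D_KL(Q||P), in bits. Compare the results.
D_KL(P||Q) = 0.2537 bits, D_KL(Q||P) = 0.3817 bits. D_KL(Q||P) is larger than D_KL(P||Q) by 0.1280 bits; the two directions differ.

D_KL(P||Q) = Σ P(x) log₂(P(x)/Q(x))

Computing term by term:
  P(1)·log₂(P(1)/Q(1)) = (1/60)·log₂((1/60)/(2/15)) = -0.05000
  P(2)·log₂(P(2)/Q(2)) = (1/60)·log₂((1/60)/(1/15)) = -0.03333
  P(3)·log₂(P(3)/Q(3)) = (3/4)·log₂((3/4)/(1/2)) = 0.43872
  P(4)·log₂(P(4)/Q(4)) = (13/60)·log₂((13/60)/(3/10)) = -0.10172

D_KL(P||Q) = -0.05000 - 0.03333 + 0.43872 - 0.10172 = 0.25367 ≈ 0.2537 bits

D_KL(Q||P) = Σ Q(x) log₂(Q(x)/P(x))

Computing term by term:
  Q(1)·log₂(Q(1)/P(1)) = (2/15)·log₂((2/15)/(1/60)) = 0.40000
  Q(2)·log₂(Q(2)/P(2)) = (1/15)·log₂((1/15)/(1/60)) = 0.13333
  Q(3)·log₂(Q(3)/P(3)) = (1/2)·log₂((1/2)/(3/4)) = -0.29248
  Q(4)·log₂(Q(4)/P(4)) = (3/10)·log₂((3/10)/(13/60)) = 0.14085

D_KL(Q||P) = 0.40000 + 0.13333 - 0.29248 + 0.14085 = 0.38170 ≈ 0.3817 bits

These are NOT equal (difference: 0.1280 bits). KL divergence is asymmetric: D_KL(P||Q) ≠ D_KL(Q||P) in general.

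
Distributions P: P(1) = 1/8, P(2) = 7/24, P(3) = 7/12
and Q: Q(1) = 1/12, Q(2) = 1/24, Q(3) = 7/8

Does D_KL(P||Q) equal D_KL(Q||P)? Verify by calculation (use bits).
D_KL(P||Q) = 0.5507 bits, D_KL(Q||P) = 0.3461 bits. No — D_KL(P||Q) ≠ D_KL(Q||P) for this pair.

D_KL(P||Q) = Σ P(x) log₂(P(x)/Q(x))

Computing term by term:
  P(1)·log₂(P(1)/Q(1)) = (1/8)·log₂((1/8)/(1/12)) = 0.07312
  P(2)·log₂(P(2)/Q(2)) = (7/24)·log₂((7/24)/(1/24)) = 0.81881
  P(3)·log₂(P(3)/Q(3)) = (7/12)·log₂((7/12)/(7/8)) = -0.34123

D_KL(P||Q) = 0.07312 + 0.81881 - 0.34123 = 0.55070 ≈ 0.5507 bits

D_KL(Q||P) = Σ Q(x) log₂(Q(x)/P(x))

Computing term by term:
  Q(1)·log₂(Q(1)/P(1)) = (1/12)·log₂((1/12)/(1/8)) = -0.04875
  Q(2)·log₂(Q(2)/P(2)) = (1/24)·log₂((1/24)/(7/24)) = -0.11697
  Q(3)·log₂(Q(3)/P(3)) = (7/8)·log₂((7/8)/(7/12)) = 0.51184

D_KL(Q||P) = -0.04875 - 0.11697 + 0.51184 = 0.34612 ≈ 0.3461 bits

These are NOT equal (difference: 0.2046 bits). KL divergence is asymmetric: D_KL(P||Q) ≠ D_KL(Q||P) in general.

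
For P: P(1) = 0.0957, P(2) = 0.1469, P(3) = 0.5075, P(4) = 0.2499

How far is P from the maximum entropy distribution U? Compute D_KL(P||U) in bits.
0.2730 bits

U(i) = 1/4 for all i

D_KL(P||U) = Σ P(x) log₂(P(x) / (1/4))
           = Σ P(x) log₂(P(x)) + log₂(4)
           = log₂(4) - H(P)

H(P) = -Σ P(x) log₂(P(x)):
  -P(1)·log₂(P(1)) = -(0.0957)·log₂(0.0957) = 0.32398
  -P(2)·log₂(P(2)) = -(0.1469)·log₂(0.1469) = 0.40649
  -P(3)·log₂(P(3)) = -(0.5075)·log₂(0.5075) = 0.49660
  -P(4)·log₂(P(4)) = -(0.2499)·log₂(0.2499) = 0.49994
H(P) = 0.32398 + 0.40649 + 0.49660 + 0.49994 = 1.72701 bits

log₂(4) = 2.00000 bits

D_KL(P||U) = 2.00000 - 1.72701 = 0.27299 ≈ 0.2730 bits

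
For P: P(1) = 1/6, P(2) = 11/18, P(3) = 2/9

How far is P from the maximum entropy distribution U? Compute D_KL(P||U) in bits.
0.2377 bits

U(i) = 1/3 for all i

D_KL(P||U) = Σ P(x) log₂(P(x) / (1/3))
           = Σ P(x) log₂(P(x)) + log₂(3)
           = log₂(3) - H(P)

H(P) = -Σ P(x) log₂(P(x)):
  -P(1)·log₂(P(1)) = -(1/6)·log₂(1/6) = 0.43083
  -P(2)·log₂(P(2)) = -(11/18)·log₂(11/18) = 0.43419
  -P(3)·log₂(P(3)) = -(2/9)·log₂(2/9) = 0.48221
H(P) = 0.43083 + 0.43419 + 0.48221 = 1.34723 bits

log₂(3) = 1.58496 bits

D_KL(P||U) = 1.58496 - 1.34723 = 0.23773 ≈ 0.2377 bits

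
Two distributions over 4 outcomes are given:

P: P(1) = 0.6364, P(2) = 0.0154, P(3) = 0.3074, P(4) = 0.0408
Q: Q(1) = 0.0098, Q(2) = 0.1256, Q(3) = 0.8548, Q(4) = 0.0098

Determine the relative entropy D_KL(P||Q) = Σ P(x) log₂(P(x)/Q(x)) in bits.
3.4155 bits

D_KL(P||Q) = Σ P(x) log₂(P(x)/Q(x))

Computing term by term:
  P(1)·log₂(P(1)/Q(1)) = 0.6364·log₂(0.6364/0.0098) = 3.83177
  P(2)·log₂(P(2)/Q(2)) = 0.0154·log₂(0.0154/0.1256) = -0.04663
  P(3)·log₂(P(3)/Q(3)) = 0.3074·log₂(0.3074/0.8548) = -0.45356
  P(4)·log₂(P(4)/Q(4)) = 0.0408·log₂(0.0408/0.0098) = 0.08395

D_KL(P||Q) = 3.83177 - 0.04663 - 0.45356 + 0.08395 = 3.41553 ≈ 3.4155 bits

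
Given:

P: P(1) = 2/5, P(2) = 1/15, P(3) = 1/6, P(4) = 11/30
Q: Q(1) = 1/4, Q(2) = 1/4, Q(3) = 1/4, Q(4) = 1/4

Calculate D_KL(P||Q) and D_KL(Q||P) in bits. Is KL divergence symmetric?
D_KL(P||Q) = 0.2492 bits, D_KL(Q||P) = 0.3153 bits. No, KL divergence is not symmetric.

D_KL(P||Q) = Σ P(x) log₂(P(x)/Q(x))

Computing term by term:
  P(1)·log₂(P(1)/Q(1)) = (2/5)·log₂((2/5)/(1/4)) = 0.27123
  P(2)·log₂(P(2)/Q(2)) = (1/15)·log₂((1/15)/(1/4)) = -0.12713
  P(3)·log₂(P(3)/Q(3)) = (1/6)·log₂((1/6)/(1/4)) = -0.09749
  P(4)·log₂(P(4)/Q(4)) = (11/30)·log₂((11/30)/(1/4)) = 0.20260

D_KL(P||Q) = 0.27123 - 0.12713 - 0.09749 + 0.20260 = 0.24921 ≈ 0.2492 bits

D_KL(Q||P) = Σ Q(x) log₂(Q(x)/P(x))

Computing term by term:
  Q(1)·log₂(Q(1)/P(1)) = (1/4)·log₂((1/4)/(2/5)) = -0.16952
  Q(2)·log₂(Q(2)/P(2)) = (1/4)·log₂((1/4)/(1/15)) = 0.47672
  Q(3)·log₂(Q(3)/P(3)) = (1/4)·log₂((1/4)/(1/6)) = 0.14624
  Q(4)·log₂(Q(4)/P(4)) = (1/4)·log₂((1/4)/(11/30)) = -0.13814

D_KL(Q||P) = -0.16952 + 0.47672 + 0.14624 - 0.13814 = 0.31530 ≈ 0.3153 bits

These are NOT equal (difference: 0.0661 bits). KL divergence is asymmetric: D_KL(P||Q) ≠ D_KL(Q||P) in general.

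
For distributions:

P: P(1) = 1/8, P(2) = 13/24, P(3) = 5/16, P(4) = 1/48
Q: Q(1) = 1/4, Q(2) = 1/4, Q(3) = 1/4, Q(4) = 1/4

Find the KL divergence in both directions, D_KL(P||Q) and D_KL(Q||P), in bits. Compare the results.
D_KL(P||Q) = 0.5051 bits, D_KL(Q||P) = 0.7869 bits. D_KL(Q||P) is larger than D_KL(P||Q) by 0.2818 bits; the two directions differ.

D_KL(P||Q) = Σ P(x) log₂(P(x)/Q(x))

Computing term by term:
  P(1)·log₂(P(1)/Q(1)) = (1/8)·log₂((1/8)/(1/4)) = -0.12500
  P(2)·log₂(P(2)/Q(2)) = (13/24)·log₂((13/24)/(1/4)) = 0.60422
  P(3)·log₂(P(3)/Q(3)) = (5/16)·log₂((5/16)/(1/4)) = 0.10060
  P(4)·log₂(P(4)/Q(4)) = (1/48)·log₂((1/48)/(1/4)) = -0.07469

D_KL(P||Q) = -0.12500 + 0.60422 + 0.10060 - 0.07469 = 0.50513 ≈ 0.5051 bits

D_KL(Q||P) = Σ Q(x) log₂(Q(x)/P(x))

Computing term by term:
  Q(1)·log₂(Q(1)/P(1)) = (1/4)·log₂((1/4)/(1/8)) = 0.25000
  Q(2)·log₂(Q(2)/P(2)) = (1/4)·log₂((1/4)/(13/24)) = -0.27887
  Q(3)·log₂(Q(3)/P(3)) = (1/4)·log₂((1/4)/(5/16)) = -0.08048
  Q(4)·log₂(Q(4)/P(4)) = (1/4)·log₂((1/4)/(1/48)) = 0.89624

D_KL(Q||P) = 0.25000 - 0.27887 - 0.08048 + 0.89624 = 0.78689 ≈ 0.7869 bits

These are NOT equal (difference: 0.2818 bits). KL divergence is asymmetric: D_KL(P||Q) ≠ D_KL(Q||P) in general.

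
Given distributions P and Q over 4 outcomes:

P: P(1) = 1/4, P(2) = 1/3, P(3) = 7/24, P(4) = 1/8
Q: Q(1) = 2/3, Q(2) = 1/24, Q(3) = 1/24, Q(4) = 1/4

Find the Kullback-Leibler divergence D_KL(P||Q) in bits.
1.3401 bits

D_KL(P||Q) = Σ P(x) log₂(P(x)/Q(x))

Computing term by term:
  P(1)·log₂(P(1)/Q(1)) = (1/4)·log₂((1/4)/(2/3)) = -0.35376
  P(2)·log₂(P(2)/Q(2)) = (1/3)·log₂((1/3)/(1/24)) = 1.00000
  P(3)·log₂(P(3)/Q(3)) = (7/24)·log₂((7/24)/(1/24)) = 0.81881
  P(4)·log₂(P(4)/Q(4)) = (1/8)·log₂((1/8)/(1/4)) = -0.12500

D_KL(P||Q) = -0.35376 + 1.00000 + 0.81881 - 0.12500 = 1.34005 ≈ 1.3401 bits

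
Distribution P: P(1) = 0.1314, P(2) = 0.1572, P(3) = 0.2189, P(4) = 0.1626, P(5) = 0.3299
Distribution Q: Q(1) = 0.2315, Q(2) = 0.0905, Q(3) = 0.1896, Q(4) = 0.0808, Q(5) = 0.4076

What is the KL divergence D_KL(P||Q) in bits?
0.1266 bits

D_KL(P||Q) = Σ P(x) log₂(P(x)/Q(x))

Computing term by term:
  P(1)·log₂(P(1)/Q(1)) = 0.1314·log₂(0.1314/0.2315) = -0.10736
  P(2)·log₂(P(2)/Q(2)) = 0.1572·log₂(0.1572/0.0905) = 0.12523
  P(3)·log₂(P(3)/Q(3)) = 0.2189·log₂(0.2189/0.1896) = 0.04538
  P(4)·log₂(P(4)/Q(4)) = 0.1626·log₂(0.1626/0.0808) = 0.16405
  P(5)·log₂(P(5)/Q(5)) = 0.3299·log₂(0.3299/0.4076) = -0.10066

D_KL(P||Q) = -0.10736 + 0.12523 + 0.04538 + 0.16405 - 0.10066 = 0.12664 ≈ 0.1266 bits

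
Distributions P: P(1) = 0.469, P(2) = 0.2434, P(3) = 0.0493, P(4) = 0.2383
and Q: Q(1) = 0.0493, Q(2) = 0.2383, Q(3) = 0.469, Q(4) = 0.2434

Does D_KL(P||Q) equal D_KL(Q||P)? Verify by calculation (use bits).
D_KL(P||Q) = 1.3642 bits, D_KL(Q||P) = 1.3642 bits. Yes — for this pair D_KL(P||Q) = D_KL(Q||P).

D_KL(P||Q) = Σ P(x) log₂(P(x)/Q(x))

Computing term by term:
  P(1)·log₂(P(1)/Q(1)) = 0.469·log₂(0.469/0.0493) = 1.52422
  P(2)·log₂(P(2)/Q(2)) = 0.2434·log₂(0.2434/0.2383) = 0.00744
  P(3)·log₂(P(3)/Q(3)) = 0.0493·log₂(0.0493/0.469) = -0.16022
  P(4)·log₂(P(4)/Q(4)) = 0.2383·log₂(0.2383/0.2434) = -0.00728

D_KL(P||Q) = 1.52422 + 0.00744 - 0.16022 - 0.00728 = 1.36416 ≈ 1.3642 bits

D_KL(Q||P) = Σ Q(x) log₂(Q(x)/P(x))

Computing term by term:
  Q(1)·log₂(Q(1)/P(1)) = 0.0493·log₂(0.0493/0.469) = -0.16022
  Q(2)·log₂(Q(2)/P(2)) = 0.2383·log₂(0.2383/0.2434) = -0.00728
  Q(3)·log₂(Q(3)/P(3)) = 0.469·log₂(0.469/0.0493) = 1.52422
  Q(4)·log₂(Q(4)/P(4)) = 0.2434·log₂(0.2434/0.2383) = 0.00744

D_KL(Q||P) = -0.16022 - 0.00728 + 1.52422 + 0.00744 = 1.36416 ≈ 1.3642 bits

These ARE equal here. Q is P with outcomes relabeled (Q(1) = P(3), Q(2) = P(4), Q(3) = P(1), Q(4) = P(2)) by a relabeling that is its own inverse, so the two sums contain exactly the same terms in a different order. This is a special case — KL divergence is not symmetric in general: D_KL(P||Q) ≠ D_KL(Q||P) for most P, Q.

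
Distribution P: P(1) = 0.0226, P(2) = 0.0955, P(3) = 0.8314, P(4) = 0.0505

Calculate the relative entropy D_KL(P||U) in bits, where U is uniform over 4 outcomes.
1.1138 bits

U(i) = 1/4 for all i

D_KL(P||U) = Σ P(x) log₂(P(x) / (1/4))
           = Σ P(x) log₂(P(x)) + log₂(4)
           = log₂(4) - H(P)

H(P) = -Σ P(x) log₂(P(x)):
  -P(1)·log₂(P(1)) = -(0.0226)·log₂(0.0226) = 0.12357
  -P(2)·log₂(P(2)) = -(0.0955)·log₂(0.0955) = 0.32359
  -P(3)·log₂(P(3)) = -(0.8314)·log₂(0.8314) = 0.22147
  -P(4)·log₂(P(4)) = -(0.0505)·log₂(0.0505) = 0.21753
H(P) = 0.12357 + 0.32359 + 0.22147 + 0.21753 = 0.88616 bits

log₂(4) = 2.00000 bits

D_KL(P||U) = 2.00000 - 0.88616 = 1.11384 ≈ 1.1138 bits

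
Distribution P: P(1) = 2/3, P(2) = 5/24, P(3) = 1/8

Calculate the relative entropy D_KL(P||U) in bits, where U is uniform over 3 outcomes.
0.3485 bits

U(i) = 1/3 for all i

D_KL(P||U) = Σ P(x) log₂(P(x) / (1/3))
           = Σ P(x) log₂(P(x)) + log₂(3)
           = log₂(3) - H(P)

H(P) = -Σ P(x) log₂(P(x)):
  -P(1)·log₂(P(1)) = -(2/3)·log₂(2/3) = 0.38998
  -P(2)·log₂(P(2)) = -(5/24)·log₂(5/24) = 0.47147
  -P(3)·log₂(P(3)) = -(1/8)·log₂(1/8) = 0.37500
H(P) = 0.38998 + 0.47147 + 0.37500 = 1.23645 bits

log₂(3) = 1.58496 bits

D_KL(P||U) = 1.58496 - 1.23645 = 0.34851 ≈ 0.3485 bits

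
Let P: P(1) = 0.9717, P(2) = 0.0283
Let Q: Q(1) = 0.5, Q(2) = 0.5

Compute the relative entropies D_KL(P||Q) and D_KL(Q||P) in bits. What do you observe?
D_KL(P||Q) = 0.8142 bits, D_KL(Q||P) = 1.5922 bits. The two directions give different values (D_KL(Q||P) exceeds D_KL(P||Q) by 0.7780 bits): KL divergence is asymmetric.

D_KL(P||Q) = Σ P(x) log₂(P(x)/Q(x))

Computing term by term:
  P(1)·log₂(P(1)/Q(1)) = 0.9717·log₂(0.9717/0.5) = 0.93145
  P(2)·log₂(P(2)/Q(2)) = 0.0283·log₂(0.0283/0.5) = -0.11725

D_KL(P||Q) = 0.93145 - 0.11725 = 0.81420 ≈ 0.8142 bits

D_KL(Q||P) = Σ Q(x) log₂(Q(x)/P(x))

Computing term by term:
  Q(1)·log₂(Q(1)/P(1)) = 0.5·log₂(0.5/0.9717) = -0.47929
  Q(2)·log₂(Q(2)/P(2)) = 0.5·log₂(0.5/0.0283) = 2.07153

D_KL(Q||P) = -0.47929 + 2.07153 = 1.59224 ≈ 1.5922 bits

These are NOT equal (difference: 0.7780 bits). KL divergence is asymmetric: D_KL(P||Q) ≠ D_KL(Q||P) in general.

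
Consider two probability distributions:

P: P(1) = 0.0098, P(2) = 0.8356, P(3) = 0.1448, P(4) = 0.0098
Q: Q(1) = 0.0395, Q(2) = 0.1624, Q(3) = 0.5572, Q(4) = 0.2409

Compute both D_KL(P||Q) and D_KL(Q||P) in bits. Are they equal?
D_KL(P||Q) = 1.6283 bits, D_KL(Q||P) = 1.8918 bits. No, they are not equal.

D_KL(P||Q) = Σ P(x) log₂(P(x)/Q(x))

Computing term by term:
  P(1)·log₂(P(1)/Q(1)) = 0.0098·log₂(0.0098/0.0395) = -0.01971
  P(2)·log₂(P(2)/Q(2)) = 0.8356·log₂(0.8356/0.1624) = 1.97474
  P(3)·log₂(P(3)/Q(3)) = 0.1448·log₂(0.1448/0.5572) = -0.28151
  P(4)·log₂(P(4)/Q(4)) = 0.0098·log₂(0.0098/0.2409) = -0.04527

D_KL(P||Q) = -0.01971 + 1.97474 - 0.28151 - 0.04527 = 1.62825 ≈ 1.6283 bits

D_KL(Q||P) = Σ Q(x) log₂(Q(x)/P(x))

Computing term by term:
  Q(1)·log₂(Q(1)/P(1)) = 0.0395·log₂(0.0395/0.0098) = 0.07943
  Q(2)·log₂(Q(2)/P(2)) = 0.1624·log₂(0.1624/0.8356) = -0.38379
  Q(3)·log₂(Q(3)/P(3)) = 0.5572·log₂(0.5572/0.1448) = 1.08327
  Q(4)·log₂(Q(4)/P(4)) = 0.2409·log₂(0.2409/0.0098) = 1.11284

D_KL(Q||P) = 0.07943 - 0.38379 + 1.08327 + 1.11284 = 1.89175 ≈ 1.8918 bits

These are NOT equal (difference: 0.2635 bits). KL divergence is asymmetric: D_KL(P||Q) ≠ D_KL(Q||P) in general.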